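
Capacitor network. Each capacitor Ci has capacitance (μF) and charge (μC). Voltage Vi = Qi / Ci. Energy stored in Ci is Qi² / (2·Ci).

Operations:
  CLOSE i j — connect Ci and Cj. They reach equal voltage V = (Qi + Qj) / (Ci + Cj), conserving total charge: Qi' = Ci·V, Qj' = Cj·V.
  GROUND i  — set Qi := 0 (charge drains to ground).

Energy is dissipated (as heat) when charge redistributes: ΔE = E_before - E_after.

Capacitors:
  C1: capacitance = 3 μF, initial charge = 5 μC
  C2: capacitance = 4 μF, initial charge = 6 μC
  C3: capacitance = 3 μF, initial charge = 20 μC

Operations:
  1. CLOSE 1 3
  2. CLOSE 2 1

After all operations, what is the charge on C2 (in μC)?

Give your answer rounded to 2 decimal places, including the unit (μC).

Initial: C1(3μF, Q=5μC, V=1.67V), C2(4μF, Q=6μC, V=1.50V), C3(3μF, Q=20μC, V=6.67V)
Op 1: CLOSE 1-3: Q_total=25.00, C_total=6.00, V=4.17; Q1=12.50, Q3=12.50; dissipated=18.750
Op 2: CLOSE 2-1: Q_total=18.50, C_total=7.00, V=2.64; Q2=10.57, Q1=7.93; dissipated=6.095
Final charges: Q1=7.93, Q2=10.57, Q3=12.50

Answer: 10.57 μC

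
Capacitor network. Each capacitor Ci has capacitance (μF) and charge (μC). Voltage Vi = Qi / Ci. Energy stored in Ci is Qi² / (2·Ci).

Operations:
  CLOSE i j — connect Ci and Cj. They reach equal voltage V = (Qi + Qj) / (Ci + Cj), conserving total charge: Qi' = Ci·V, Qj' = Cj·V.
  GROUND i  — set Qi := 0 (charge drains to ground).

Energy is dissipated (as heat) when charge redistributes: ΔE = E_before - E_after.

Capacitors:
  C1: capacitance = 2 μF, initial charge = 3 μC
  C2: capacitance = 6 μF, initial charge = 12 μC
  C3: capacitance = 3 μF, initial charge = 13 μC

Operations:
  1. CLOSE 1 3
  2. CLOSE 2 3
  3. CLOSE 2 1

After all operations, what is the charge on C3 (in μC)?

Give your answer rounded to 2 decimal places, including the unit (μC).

Initial: C1(2μF, Q=3μC, V=1.50V), C2(6μF, Q=12μC, V=2.00V), C3(3μF, Q=13μC, V=4.33V)
Op 1: CLOSE 1-3: Q_total=16.00, C_total=5.00, V=3.20; Q1=6.40, Q3=9.60; dissipated=4.817
Op 2: CLOSE 2-3: Q_total=21.60, C_total=9.00, V=2.40; Q2=14.40, Q3=7.20; dissipated=1.440
Op 3: CLOSE 2-1: Q_total=20.80, C_total=8.00, V=2.60; Q2=15.60, Q1=5.20; dissipated=0.480
Final charges: Q1=5.20, Q2=15.60, Q3=7.20

Answer: 7.20 μC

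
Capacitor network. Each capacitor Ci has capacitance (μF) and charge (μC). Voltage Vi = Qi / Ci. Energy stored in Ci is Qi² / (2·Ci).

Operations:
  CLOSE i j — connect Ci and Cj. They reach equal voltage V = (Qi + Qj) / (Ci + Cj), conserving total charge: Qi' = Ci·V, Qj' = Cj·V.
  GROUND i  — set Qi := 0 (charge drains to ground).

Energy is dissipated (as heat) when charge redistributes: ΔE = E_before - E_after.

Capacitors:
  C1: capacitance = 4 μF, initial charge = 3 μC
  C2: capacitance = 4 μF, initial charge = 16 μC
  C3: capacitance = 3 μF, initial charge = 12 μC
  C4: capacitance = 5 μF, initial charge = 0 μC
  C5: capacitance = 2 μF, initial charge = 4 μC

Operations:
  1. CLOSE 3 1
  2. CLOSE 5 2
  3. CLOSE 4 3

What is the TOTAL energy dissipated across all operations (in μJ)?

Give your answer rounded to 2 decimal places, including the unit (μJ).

Initial: C1(4μF, Q=3μC, V=0.75V), C2(4μF, Q=16μC, V=4.00V), C3(3μF, Q=12μC, V=4.00V), C4(5μF, Q=0μC, V=0.00V), C5(2μF, Q=4μC, V=2.00V)
Op 1: CLOSE 3-1: Q_total=15.00, C_total=7.00, V=2.14; Q3=6.43, Q1=8.57; dissipated=9.054
Op 2: CLOSE 5-2: Q_total=20.00, C_total=6.00, V=3.33; Q5=6.67, Q2=13.33; dissipated=2.667
Op 3: CLOSE 4-3: Q_total=6.43, C_total=8.00, V=0.80; Q4=4.02, Q3=2.41; dissipated=4.305
Total dissipated: 16.025 μJ

Answer: 16.03 μJ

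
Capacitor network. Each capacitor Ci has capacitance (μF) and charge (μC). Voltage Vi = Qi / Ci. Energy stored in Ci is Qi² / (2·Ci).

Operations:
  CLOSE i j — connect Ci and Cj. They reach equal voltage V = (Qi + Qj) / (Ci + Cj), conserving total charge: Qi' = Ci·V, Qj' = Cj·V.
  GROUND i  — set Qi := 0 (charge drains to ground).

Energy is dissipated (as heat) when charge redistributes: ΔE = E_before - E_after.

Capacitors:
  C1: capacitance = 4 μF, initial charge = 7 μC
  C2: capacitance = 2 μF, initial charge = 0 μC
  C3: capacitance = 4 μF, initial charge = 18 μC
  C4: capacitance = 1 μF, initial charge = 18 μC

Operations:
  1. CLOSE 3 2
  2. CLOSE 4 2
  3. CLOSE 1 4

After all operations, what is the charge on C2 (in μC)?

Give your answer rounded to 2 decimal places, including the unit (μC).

Initial: C1(4μF, Q=7μC, V=1.75V), C2(2μF, Q=0μC, V=0.00V), C3(4μF, Q=18μC, V=4.50V), C4(1μF, Q=18μC, V=18.00V)
Op 1: CLOSE 3-2: Q_total=18.00, C_total=6.00, V=3.00; Q3=12.00, Q2=6.00; dissipated=13.500
Op 2: CLOSE 4-2: Q_total=24.00, C_total=3.00, V=8.00; Q4=8.00, Q2=16.00; dissipated=75.000
Op 3: CLOSE 1-4: Q_total=15.00, C_total=5.00, V=3.00; Q1=12.00, Q4=3.00; dissipated=15.625
Final charges: Q1=12.00, Q2=16.00, Q3=12.00, Q4=3.00

Answer: 16.00 μC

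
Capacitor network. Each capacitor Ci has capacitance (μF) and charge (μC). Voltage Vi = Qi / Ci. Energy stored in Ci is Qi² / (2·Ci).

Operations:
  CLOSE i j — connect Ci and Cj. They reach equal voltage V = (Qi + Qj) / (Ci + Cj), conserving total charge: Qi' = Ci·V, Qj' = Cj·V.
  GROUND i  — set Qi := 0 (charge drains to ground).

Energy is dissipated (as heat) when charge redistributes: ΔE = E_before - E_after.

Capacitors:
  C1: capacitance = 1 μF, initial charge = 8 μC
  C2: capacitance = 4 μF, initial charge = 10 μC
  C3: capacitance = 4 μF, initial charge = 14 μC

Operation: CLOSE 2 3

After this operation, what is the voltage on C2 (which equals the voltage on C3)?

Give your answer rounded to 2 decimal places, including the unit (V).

Initial: C1(1μF, Q=8μC, V=8.00V), C2(4μF, Q=10μC, V=2.50V), C3(4μF, Q=14μC, V=3.50V)
Op 1: CLOSE 2-3: Q_total=24.00, C_total=8.00, V=3.00; Q2=12.00, Q3=12.00; dissipated=1.000

Answer: 3.00 V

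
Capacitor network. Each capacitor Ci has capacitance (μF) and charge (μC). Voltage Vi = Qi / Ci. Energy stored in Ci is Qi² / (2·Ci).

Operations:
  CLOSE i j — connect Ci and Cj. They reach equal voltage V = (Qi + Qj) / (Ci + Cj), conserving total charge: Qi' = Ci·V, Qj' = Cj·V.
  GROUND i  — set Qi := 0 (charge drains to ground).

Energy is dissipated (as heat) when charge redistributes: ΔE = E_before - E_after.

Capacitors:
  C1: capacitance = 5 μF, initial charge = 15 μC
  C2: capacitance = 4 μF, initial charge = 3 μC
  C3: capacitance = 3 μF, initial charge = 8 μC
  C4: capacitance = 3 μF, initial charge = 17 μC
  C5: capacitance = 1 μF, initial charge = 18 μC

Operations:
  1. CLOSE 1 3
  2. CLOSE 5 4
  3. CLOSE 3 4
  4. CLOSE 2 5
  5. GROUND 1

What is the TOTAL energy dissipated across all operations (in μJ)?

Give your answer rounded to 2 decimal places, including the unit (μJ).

Answer: 129.30 μJ

Derivation:
Initial: C1(5μF, Q=15μC, V=3.00V), C2(4μF, Q=3μC, V=0.75V), C3(3μF, Q=8μC, V=2.67V), C4(3μF, Q=17μC, V=5.67V), C5(1μF, Q=18μC, V=18.00V)
Op 1: CLOSE 1-3: Q_total=23.00, C_total=8.00, V=2.88; Q1=14.38, Q3=8.62; dissipated=0.104
Op 2: CLOSE 5-4: Q_total=35.00, C_total=4.00, V=8.75; Q5=8.75, Q4=26.25; dissipated=57.042
Op 3: CLOSE 3-4: Q_total=34.88, C_total=6.00, V=5.81; Q3=17.44, Q4=17.44; dissipated=25.887
Op 4: CLOSE 2-5: Q_total=11.75, C_total=5.00, V=2.35; Q2=9.40, Q5=2.35; dissipated=25.600
Op 5: GROUND 1: Q1=0; energy lost=20.664
Total dissipated: 129.297 μJ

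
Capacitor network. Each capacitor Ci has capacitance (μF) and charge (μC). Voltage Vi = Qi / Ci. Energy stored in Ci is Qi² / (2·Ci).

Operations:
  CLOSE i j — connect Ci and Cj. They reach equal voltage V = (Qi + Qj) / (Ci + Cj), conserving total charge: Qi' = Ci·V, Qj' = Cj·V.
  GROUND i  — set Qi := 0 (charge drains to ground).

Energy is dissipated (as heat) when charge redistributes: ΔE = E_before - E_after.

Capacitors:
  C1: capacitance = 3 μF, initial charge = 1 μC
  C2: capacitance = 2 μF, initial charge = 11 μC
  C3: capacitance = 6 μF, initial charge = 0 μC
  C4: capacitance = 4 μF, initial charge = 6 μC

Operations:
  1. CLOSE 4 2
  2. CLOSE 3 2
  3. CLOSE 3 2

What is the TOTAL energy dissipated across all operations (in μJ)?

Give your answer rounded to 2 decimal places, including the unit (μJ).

Initial: C1(3μF, Q=1μC, V=0.33V), C2(2μF, Q=11μC, V=5.50V), C3(6μF, Q=0μC, V=0.00V), C4(4μF, Q=6μC, V=1.50V)
Op 1: CLOSE 4-2: Q_total=17.00, C_total=6.00, V=2.83; Q4=11.33, Q2=5.67; dissipated=10.667
Op 2: CLOSE 3-2: Q_total=5.67, C_total=8.00, V=0.71; Q3=4.25, Q2=1.42; dissipated=6.021
Op 3: CLOSE 3-2: Q_total=5.67, C_total=8.00, V=0.71; Q3=4.25, Q2=1.42; dissipated=0.000
Total dissipated: 16.688 μJ

Answer: 16.69 μJ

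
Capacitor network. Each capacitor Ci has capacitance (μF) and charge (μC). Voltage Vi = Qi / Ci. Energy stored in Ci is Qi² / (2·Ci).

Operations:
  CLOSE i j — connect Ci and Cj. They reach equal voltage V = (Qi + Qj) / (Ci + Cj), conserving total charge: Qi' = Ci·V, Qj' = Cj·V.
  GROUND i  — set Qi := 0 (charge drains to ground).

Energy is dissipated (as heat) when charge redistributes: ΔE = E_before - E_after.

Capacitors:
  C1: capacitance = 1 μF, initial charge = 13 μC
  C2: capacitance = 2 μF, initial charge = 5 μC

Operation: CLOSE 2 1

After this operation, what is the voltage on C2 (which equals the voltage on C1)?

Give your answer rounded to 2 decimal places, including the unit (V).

Answer: 6.00 V

Derivation:
Initial: C1(1μF, Q=13μC, V=13.00V), C2(2μF, Q=5μC, V=2.50V)
Op 1: CLOSE 2-1: Q_total=18.00, C_total=3.00, V=6.00; Q2=12.00, Q1=6.00; dissipated=36.750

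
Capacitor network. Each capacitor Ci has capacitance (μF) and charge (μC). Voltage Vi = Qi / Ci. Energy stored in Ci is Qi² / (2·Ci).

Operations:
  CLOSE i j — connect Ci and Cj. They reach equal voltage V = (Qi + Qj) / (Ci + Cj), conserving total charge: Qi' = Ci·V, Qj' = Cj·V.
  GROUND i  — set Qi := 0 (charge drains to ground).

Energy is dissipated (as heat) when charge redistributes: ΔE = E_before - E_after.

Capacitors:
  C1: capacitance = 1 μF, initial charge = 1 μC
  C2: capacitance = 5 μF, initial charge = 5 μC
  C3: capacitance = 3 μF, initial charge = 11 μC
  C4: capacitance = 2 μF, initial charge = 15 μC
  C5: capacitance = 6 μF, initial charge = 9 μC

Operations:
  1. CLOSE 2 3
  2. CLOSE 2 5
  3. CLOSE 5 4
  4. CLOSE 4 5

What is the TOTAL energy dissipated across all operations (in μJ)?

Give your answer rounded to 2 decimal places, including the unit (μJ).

Initial: C1(1μF, Q=1μC, V=1.00V), C2(5μF, Q=5μC, V=1.00V), C3(3μF, Q=11μC, V=3.67V), C4(2μF, Q=15μC, V=7.50V), C5(6μF, Q=9μC, V=1.50V)
Op 1: CLOSE 2-3: Q_total=16.00, C_total=8.00, V=2.00; Q2=10.00, Q3=6.00; dissipated=6.667
Op 2: CLOSE 2-5: Q_total=19.00, C_total=11.00, V=1.73; Q2=8.64, Q5=10.36; dissipated=0.341
Op 3: CLOSE 5-4: Q_total=25.36, C_total=8.00, V=3.17; Q5=19.02, Q4=6.34; dissipated=24.993
Op 4: CLOSE 4-5: Q_total=25.36, C_total=8.00, V=3.17; Q4=6.34, Q5=19.02; dissipated=0.000
Total dissipated: 32.001 μJ

Answer: 32.00 μJ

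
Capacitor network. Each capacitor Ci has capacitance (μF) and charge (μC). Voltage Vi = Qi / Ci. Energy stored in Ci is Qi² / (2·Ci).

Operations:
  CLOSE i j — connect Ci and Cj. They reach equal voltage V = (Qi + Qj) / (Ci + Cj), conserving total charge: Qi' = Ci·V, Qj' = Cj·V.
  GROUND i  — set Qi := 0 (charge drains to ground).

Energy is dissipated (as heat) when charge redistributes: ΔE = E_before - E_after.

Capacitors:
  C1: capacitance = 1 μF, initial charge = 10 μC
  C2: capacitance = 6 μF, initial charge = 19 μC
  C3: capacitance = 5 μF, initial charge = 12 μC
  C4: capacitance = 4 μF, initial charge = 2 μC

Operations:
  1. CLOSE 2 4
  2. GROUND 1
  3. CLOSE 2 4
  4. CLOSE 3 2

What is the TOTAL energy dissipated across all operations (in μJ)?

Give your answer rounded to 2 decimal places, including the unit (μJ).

Answer: 58.66 μJ

Derivation:
Initial: C1(1μF, Q=10μC, V=10.00V), C2(6μF, Q=19μC, V=3.17V), C3(5μF, Q=12μC, V=2.40V), C4(4μF, Q=2μC, V=0.50V)
Op 1: CLOSE 2-4: Q_total=21.00, C_total=10.00, V=2.10; Q2=12.60, Q4=8.40; dissipated=8.533
Op 2: GROUND 1: Q1=0; energy lost=50.000
Op 3: CLOSE 2-4: Q_total=21.00, C_total=10.00, V=2.10; Q2=12.60, Q4=8.40; dissipated=0.000
Op 4: CLOSE 3-2: Q_total=24.60, C_total=11.00, V=2.24; Q3=11.18, Q2=13.42; dissipated=0.123
Total dissipated: 58.656 μJ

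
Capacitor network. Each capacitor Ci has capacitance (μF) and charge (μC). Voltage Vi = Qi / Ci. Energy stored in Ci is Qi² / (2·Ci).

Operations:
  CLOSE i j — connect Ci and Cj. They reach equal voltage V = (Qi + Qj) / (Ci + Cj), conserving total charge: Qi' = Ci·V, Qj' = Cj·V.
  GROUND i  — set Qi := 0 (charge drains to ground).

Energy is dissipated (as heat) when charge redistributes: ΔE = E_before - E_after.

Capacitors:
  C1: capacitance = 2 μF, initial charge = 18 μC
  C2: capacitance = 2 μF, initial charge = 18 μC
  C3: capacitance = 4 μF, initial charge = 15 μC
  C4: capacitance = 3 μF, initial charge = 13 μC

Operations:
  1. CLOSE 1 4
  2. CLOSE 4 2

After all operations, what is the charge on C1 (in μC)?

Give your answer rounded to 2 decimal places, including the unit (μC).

Initial: C1(2μF, Q=18μC, V=9.00V), C2(2μF, Q=18μC, V=9.00V), C3(4μF, Q=15μC, V=3.75V), C4(3μF, Q=13μC, V=4.33V)
Op 1: CLOSE 1-4: Q_total=31.00, C_total=5.00, V=6.20; Q1=12.40, Q4=18.60; dissipated=13.067
Op 2: CLOSE 4-2: Q_total=36.60, C_total=5.00, V=7.32; Q4=21.96, Q2=14.64; dissipated=4.704
Final charges: Q1=12.40, Q2=14.64, Q3=15.00, Q4=21.96

Answer: 12.40 μC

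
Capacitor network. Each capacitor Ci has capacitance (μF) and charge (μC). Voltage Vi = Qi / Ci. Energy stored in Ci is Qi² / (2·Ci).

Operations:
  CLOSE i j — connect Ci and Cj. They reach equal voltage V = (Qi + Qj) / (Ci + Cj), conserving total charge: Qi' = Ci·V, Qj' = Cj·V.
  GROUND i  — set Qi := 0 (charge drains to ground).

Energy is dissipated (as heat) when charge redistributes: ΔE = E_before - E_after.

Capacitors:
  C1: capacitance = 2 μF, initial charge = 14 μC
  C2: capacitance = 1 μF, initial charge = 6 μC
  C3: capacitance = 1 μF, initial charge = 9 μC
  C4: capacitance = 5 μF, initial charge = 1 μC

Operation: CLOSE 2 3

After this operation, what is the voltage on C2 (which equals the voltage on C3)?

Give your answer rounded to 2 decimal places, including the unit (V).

Initial: C1(2μF, Q=14μC, V=7.00V), C2(1μF, Q=6μC, V=6.00V), C3(1μF, Q=9μC, V=9.00V), C4(5μF, Q=1μC, V=0.20V)
Op 1: CLOSE 2-3: Q_total=15.00, C_total=2.00, V=7.50; Q2=7.50, Q3=7.50; dissipated=2.250

Answer: 7.50 V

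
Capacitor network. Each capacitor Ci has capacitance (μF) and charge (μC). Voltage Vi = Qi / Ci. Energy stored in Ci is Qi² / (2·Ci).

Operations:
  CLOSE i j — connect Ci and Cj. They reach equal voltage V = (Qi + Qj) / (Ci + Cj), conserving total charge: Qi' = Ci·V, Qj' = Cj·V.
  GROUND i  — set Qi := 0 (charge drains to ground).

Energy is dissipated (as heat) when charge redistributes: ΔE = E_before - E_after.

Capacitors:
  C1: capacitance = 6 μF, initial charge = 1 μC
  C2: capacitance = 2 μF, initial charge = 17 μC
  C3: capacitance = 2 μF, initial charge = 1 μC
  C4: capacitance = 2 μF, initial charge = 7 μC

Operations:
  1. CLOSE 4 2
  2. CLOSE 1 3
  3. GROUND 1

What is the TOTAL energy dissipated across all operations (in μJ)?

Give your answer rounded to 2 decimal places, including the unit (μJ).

Answer: 12.77 μJ

Derivation:
Initial: C1(6μF, Q=1μC, V=0.17V), C2(2μF, Q=17μC, V=8.50V), C3(2μF, Q=1μC, V=0.50V), C4(2μF, Q=7μC, V=3.50V)
Op 1: CLOSE 4-2: Q_total=24.00, C_total=4.00, V=6.00; Q4=12.00, Q2=12.00; dissipated=12.500
Op 2: CLOSE 1-3: Q_total=2.00, C_total=8.00, V=0.25; Q1=1.50, Q3=0.50; dissipated=0.083
Op 3: GROUND 1: Q1=0; energy lost=0.188
Total dissipated: 12.771 μJ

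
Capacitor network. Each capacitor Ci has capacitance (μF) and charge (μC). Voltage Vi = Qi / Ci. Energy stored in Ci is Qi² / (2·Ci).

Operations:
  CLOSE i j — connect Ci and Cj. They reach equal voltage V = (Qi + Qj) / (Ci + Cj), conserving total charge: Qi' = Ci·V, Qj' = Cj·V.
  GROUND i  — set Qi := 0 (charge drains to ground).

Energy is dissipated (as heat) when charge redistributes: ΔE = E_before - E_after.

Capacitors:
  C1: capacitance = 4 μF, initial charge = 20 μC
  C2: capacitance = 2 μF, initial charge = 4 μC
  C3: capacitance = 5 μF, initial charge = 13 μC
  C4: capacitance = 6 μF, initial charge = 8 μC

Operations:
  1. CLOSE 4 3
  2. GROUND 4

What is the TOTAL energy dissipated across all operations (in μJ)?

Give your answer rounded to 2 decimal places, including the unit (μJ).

Initial: C1(4μF, Q=20μC, V=5.00V), C2(2μF, Q=4μC, V=2.00V), C3(5μF, Q=13μC, V=2.60V), C4(6μF, Q=8μC, V=1.33V)
Op 1: CLOSE 4-3: Q_total=21.00, C_total=11.00, V=1.91; Q4=11.45, Q3=9.55; dissipated=2.188
Op 2: GROUND 4: Q4=0; energy lost=10.934
Total dissipated: 13.122 μJ

Answer: 13.12 μJ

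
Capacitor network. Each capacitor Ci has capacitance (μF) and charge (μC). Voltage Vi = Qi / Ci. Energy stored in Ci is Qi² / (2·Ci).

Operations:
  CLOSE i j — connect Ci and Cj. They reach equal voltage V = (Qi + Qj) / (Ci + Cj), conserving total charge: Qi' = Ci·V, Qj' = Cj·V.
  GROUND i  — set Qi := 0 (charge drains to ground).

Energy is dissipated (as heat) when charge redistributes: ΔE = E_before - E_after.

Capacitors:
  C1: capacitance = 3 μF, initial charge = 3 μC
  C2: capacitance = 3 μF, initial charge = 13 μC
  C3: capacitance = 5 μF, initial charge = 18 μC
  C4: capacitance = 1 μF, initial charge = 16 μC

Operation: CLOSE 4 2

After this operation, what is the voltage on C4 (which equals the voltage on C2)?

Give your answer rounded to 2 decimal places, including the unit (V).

Initial: C1(3μF, Q=3μC, V=1.00V), C2(3μF, Q=13μC, V=4.33V), C3(5μF, Q=18μC, V=3.60V), C4(1μF, Q=16μC, V=16.00V)
Op 1: CLOSE 4-2: Q_total=29.00, C_total=4.00, V=7.25; Q4=7.25, Q2=21.75; dissipated=51.042

Answer: 7.25 V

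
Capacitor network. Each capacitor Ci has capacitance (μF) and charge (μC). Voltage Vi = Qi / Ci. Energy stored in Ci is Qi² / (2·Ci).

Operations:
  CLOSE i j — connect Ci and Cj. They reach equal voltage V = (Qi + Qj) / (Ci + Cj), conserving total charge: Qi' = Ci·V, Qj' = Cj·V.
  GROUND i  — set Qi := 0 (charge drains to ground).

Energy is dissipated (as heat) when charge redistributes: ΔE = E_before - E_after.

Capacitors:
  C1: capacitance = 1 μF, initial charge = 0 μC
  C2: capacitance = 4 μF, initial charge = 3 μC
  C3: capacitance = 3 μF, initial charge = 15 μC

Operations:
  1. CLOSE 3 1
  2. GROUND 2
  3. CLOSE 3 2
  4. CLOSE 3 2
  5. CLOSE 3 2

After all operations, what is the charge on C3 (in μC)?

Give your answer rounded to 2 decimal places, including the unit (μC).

Answer: 4.82 μC

Derivation:
Initial: C1(1μF, Q=0μC, V=0.00V), C2(4μF, Q=3μC, V=0.75V), C3(3μF, Q=15μC, V=5.00V)
Op 1: CLOSE 3-1: Q_total=15.00, C_total=4.00, V=3.75; Q3=11.25, Q1=3.75; dissipated=9.375
Op 2: GROUND 2: Q2=0; energy lost=1.125
Op 3: CLOSE 3-2: Q_total=11.25, C_total=7.00, V=1.61; Q3=4.82, Q2=6.43; dissipated=12.054
Op 4: CLOSE 3-2: Q_total=11.25, C_total=7.00, V=1.61; Q3=4.82, Q2=6.43; dissipated=0.000
Op 5: CLOSE 3-2: Q_total=11.25, C_total=7.00, V=1.61; Q3=4.82, Q2=6.43; dissipated=0.000
Final charges: Q1=3.75, Q2=6.43, Q3=4.82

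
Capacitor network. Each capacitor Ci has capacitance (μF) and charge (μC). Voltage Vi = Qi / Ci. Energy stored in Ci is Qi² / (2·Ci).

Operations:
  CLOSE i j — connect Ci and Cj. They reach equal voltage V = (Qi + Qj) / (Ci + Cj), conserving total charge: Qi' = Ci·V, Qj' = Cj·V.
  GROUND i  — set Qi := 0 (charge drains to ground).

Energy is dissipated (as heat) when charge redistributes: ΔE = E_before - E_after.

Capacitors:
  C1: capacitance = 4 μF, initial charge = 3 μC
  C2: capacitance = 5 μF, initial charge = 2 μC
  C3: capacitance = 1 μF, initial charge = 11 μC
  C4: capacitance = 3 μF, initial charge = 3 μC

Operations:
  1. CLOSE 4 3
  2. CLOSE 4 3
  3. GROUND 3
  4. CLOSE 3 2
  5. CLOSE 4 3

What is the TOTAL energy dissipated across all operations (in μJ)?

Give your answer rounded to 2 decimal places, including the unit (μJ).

Answer: 47.45 μJ

Derivation:
Initial: C1(4μF, Q=3μC, V=0.75V), C2(5μF, Q=2μC, V=0.40V), C3(1μF, Q=11μC, V=11.00V), C4(3μF, Q=3μC, V=1.00V)
Op 1: CLOSE 4-3: Q_total=14.00, C_total=4.00, V=3.50; Q4=10.50, Q3=3.50; dissipated=37.500
Op 2: CLOSE 4-3: Q_total=14.00, C_total=4.00, V=3.50; Q4=10.50, Q3=3.50; dissipated=0.000
Op 3: GROUND 3: Q3=0; energy lost=6.125
Op 4: CLOSE 3-2: Q_total=2.00, C_total=6.00, V=0.33; Q3=0.33, Q2=1.67; dissipated=0.067
Op 5: CLOSE 4-3: Q_total=10.83, C_total=4.00, V=2.71; Q4=8.12, Q3=2.71; dissipated=3.760
Total dissipated: 47.452 μJ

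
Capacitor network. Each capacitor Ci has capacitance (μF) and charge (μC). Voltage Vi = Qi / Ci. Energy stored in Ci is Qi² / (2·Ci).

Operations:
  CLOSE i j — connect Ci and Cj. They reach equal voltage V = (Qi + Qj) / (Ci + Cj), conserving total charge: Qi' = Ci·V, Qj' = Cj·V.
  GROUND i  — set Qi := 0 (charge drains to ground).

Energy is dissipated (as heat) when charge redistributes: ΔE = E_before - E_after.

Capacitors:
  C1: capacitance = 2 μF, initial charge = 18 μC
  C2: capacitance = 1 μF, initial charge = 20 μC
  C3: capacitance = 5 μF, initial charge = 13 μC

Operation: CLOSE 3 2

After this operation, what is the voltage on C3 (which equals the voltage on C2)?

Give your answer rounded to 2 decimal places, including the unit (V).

Answer: 5.50 V

Derivation:
Initial: C1(2μF, Q=18μC, V=9.00V), C2(1μF, Q=20μC, V=20.00V), C3(5μF, Q=13μC, V=2.60V)
Op 1: CLOSE 3-2: Q_total=33.00, C_total=6.00, V=5.50; Q3=27.50, Q2=5.50; dissipated=126.150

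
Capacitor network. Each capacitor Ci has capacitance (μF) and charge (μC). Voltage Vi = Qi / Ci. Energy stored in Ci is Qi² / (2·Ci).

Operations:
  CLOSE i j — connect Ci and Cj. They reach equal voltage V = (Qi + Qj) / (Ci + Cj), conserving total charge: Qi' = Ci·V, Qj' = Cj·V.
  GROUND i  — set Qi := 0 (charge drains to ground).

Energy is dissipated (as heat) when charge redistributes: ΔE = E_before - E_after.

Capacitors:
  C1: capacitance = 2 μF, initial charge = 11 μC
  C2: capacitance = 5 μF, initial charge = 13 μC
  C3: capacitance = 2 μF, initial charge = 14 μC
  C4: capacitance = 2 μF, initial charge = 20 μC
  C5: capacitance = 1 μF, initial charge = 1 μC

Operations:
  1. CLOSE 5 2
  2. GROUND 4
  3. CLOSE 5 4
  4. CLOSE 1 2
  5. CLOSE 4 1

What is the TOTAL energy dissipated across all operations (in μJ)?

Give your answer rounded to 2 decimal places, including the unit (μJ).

Answer: 113.07 μJ

Derivation:
Initial: C1(2μF, Q=11μC, V=5.50V), C2(5μF, Q=13μC, V=2.60V), C3(2μF, Q=14μC, V=7.00V), C4(2μF, Q=20μC, V=10.00V), C5(1μF, Q=1μC, V=1.00V)
Op 1: CLOSE 5-2: Q_total=14.00, C_total=6.00, V=2.33; Q5=2.33, Q2=11.67; dissipated=1.067
Op 2: GROUND 4: Q4=0; energy lost=100.000
Op 3: CLOSE 5-4: Q_total=2.33, C_total=3.00, V=0.78; Q5=0.78, Q4=1.56; dissipated=1.815
Op 4: CLOSE 1-2: Q_total=22.67, C_total=7.00, V=3.24; Q1=6.48, Q2=16.19; dissipated=7.163
Op 5: CLOSE 4-1: Q_total=8.03, C_total=4.00, V=2.01; Q4=4.02, Q1=4.02; dissipated=3.027
Total dissipated: 113.071 μJ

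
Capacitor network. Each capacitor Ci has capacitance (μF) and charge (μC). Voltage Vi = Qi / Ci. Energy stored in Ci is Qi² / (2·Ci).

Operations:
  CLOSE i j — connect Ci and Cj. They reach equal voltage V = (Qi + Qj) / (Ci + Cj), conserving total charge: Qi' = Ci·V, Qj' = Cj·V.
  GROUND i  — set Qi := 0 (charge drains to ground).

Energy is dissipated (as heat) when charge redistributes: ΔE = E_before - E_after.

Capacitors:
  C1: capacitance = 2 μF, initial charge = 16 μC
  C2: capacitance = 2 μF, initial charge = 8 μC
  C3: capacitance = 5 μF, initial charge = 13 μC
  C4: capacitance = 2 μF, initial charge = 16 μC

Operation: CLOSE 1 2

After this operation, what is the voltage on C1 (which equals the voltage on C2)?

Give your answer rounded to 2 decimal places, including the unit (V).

Answer: 6.00 V

Derivation:
Initial: C1(2μF, Q=16μC, V=8.00V), C2(2μF, Q=8μC, V=4.00V), C3(5μF, Q=13μC, V=2.60V), C4(2μF, Q=16μC, V=8.00V)
Op 1: CLOSE 1-2: Q_total=24.00, C_total=4.00, V=6.00; Q1=12.00, Q2=12.00; dissipated=8.000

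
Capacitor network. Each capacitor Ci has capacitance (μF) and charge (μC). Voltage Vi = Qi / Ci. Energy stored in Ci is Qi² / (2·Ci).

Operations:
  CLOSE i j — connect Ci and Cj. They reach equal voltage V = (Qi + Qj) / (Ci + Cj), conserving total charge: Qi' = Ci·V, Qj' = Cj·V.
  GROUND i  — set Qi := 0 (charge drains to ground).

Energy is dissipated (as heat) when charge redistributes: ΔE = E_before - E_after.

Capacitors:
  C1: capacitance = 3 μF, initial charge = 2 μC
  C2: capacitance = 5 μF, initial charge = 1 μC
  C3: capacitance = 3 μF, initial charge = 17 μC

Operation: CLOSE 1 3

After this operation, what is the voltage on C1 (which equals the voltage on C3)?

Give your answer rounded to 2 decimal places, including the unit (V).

Answer: 3.17 V

Derivation:
Initial: C1(3μF, Q=2μC, V=0.67V), C2(5μF, Q=1μC, V=0.20V), C3(3μF, Q=17μC, V=5.67V)
Op 1: CLOSE 1-3: Q_total=19.00, C_total=6.00, V=3.17; Q1=9.50, Q3=9.50; dissipated=18.750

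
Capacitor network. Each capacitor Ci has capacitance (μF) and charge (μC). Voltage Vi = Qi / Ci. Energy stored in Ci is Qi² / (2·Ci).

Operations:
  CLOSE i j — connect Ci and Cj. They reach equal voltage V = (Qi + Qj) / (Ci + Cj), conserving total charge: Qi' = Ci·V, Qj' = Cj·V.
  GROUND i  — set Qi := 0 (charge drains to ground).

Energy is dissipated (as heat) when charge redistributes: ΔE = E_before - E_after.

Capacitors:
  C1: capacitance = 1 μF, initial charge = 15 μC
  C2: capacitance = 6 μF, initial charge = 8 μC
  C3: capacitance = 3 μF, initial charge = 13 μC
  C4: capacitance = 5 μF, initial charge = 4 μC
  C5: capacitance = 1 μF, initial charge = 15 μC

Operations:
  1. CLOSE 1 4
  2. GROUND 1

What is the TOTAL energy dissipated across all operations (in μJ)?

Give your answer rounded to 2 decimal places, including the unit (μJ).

Initial: C1(1μF, Q=15μC, V=15.00V), C2(6μF, Q=8μC, V=1.33V), C3(3μF, Q=13μC, V=4.33V), C4(5μF, Q=4μC, V=0.80V), C5(1μF, Q=15μC, V=15.00V)
Op 1: CLOSE 1-4: Q_total=19.00, C_total=6.00, V=3.17; Q1=3.17, Q4=15.83; dissipated=84.017
Op 2: GROUND 1: Q1=0; energy lost=5.014
Total dissipated: 89.031 μJ

Answer: 89.03 μJ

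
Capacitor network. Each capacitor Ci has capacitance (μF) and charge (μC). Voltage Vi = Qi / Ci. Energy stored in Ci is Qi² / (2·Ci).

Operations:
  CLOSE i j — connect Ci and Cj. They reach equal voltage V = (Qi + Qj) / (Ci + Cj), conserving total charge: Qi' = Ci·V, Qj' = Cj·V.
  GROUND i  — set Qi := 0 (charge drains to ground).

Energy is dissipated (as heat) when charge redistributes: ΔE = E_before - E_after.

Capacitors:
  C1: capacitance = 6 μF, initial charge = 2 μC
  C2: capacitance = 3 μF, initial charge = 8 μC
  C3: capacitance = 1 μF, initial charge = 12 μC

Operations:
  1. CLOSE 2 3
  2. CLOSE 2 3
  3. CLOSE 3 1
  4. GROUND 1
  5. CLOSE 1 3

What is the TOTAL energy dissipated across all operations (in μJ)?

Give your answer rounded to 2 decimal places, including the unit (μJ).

Answer: 45.43 μJ

Derivation:
Initial: C1(6μF, Q=2μC, V=0.33V), C2(3μF, Q=8μC, V=2.67V), C3(1μF, Q=12μC, V=12.00V)
Op 1: CLOSE 2-3: Q_total=20.00, C_total=4.00, V=5.00; Q2=15.00, Q3=5.00; dissipated=32.667
Op 2: CLOSE 2-3: Q_total=20.00, C_total=4.00, V=5.00; Q2=15.00, Q3=5.00; dissipated=0.000
Op 3: CLOSE 3-1: Q_total=7.00, C_total=7.00, V=1.00; Q3=1.00, Q1=6.00; dissipated=9.333
Op 4: GROUND 1: Q1=0; energy lost=3.000
Op 5: CLOSE 1-3: Q_total=1.00, C_total=7.00, V=0.14; Q1=0.86, Q3=0.14; dissipated=0.429
Total dissipated: 45.429 μJ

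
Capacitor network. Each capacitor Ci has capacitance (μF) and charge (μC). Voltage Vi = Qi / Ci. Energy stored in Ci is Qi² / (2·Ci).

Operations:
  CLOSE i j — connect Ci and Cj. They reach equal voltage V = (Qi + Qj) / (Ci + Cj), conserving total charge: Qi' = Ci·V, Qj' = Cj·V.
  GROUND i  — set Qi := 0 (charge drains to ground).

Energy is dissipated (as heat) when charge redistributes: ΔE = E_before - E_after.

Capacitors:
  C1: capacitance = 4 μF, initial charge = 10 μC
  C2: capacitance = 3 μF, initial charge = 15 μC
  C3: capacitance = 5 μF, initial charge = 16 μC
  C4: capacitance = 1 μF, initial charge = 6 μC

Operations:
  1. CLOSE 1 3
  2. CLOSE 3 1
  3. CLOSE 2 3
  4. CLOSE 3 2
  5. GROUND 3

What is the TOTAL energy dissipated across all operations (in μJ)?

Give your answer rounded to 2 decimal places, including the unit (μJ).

Initial: C1(4μF, Q=10μC, V=2.50V), C2(3μF, Q=15μC, V=5.00V), C3(5μF, Q=16μC, V=3.20V), C4(1μF, Q=6μC, V=6.00V)
Op 1: CLOSE 1-3: Q_total=26.00, C_total=9.00, V=2.89; Q1=11.56, Q3=14.44; dissipated=0.544
Op 2: CLOSE 3-1: Q_total=26.00, C_total=9.00, V=2.89; Q3=14.44, Q1=11.56; dissipated=0.000
Op 3: CLOSE 2-3: Q_total=29.44, C_total=8.00, V=3.68; Q2=11.04, Q3=18.40; dissipated=4.178
Op 4: CLOSE 3-2: Q_total=29.44, C_total=8.00, V=3.68; Q3=18.40, Q2=11.04; dissipated=0.000
Op 5: GROUND 3: Q3=0; energy lost=33.866
Total dissipated: 38.589 μJ

Answer: 38.59 μJ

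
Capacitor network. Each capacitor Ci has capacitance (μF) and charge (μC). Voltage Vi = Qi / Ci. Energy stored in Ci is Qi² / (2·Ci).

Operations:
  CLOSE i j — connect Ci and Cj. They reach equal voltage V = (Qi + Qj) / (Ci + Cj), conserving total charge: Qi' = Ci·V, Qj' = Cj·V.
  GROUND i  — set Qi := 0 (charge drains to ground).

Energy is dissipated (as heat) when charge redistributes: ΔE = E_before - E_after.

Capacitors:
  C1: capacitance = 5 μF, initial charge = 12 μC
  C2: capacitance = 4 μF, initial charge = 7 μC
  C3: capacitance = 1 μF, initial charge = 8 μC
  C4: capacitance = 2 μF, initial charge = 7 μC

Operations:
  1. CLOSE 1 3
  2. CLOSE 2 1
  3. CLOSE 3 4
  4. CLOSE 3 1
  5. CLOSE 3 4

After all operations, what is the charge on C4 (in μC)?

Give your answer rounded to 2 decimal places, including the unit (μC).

Answer: 6.44 μC

Derivation:
Initial: C1(5μF, Q=12μC, V=2.40V), C2(4μF, Q=7μC, V=1.75V), C3(1μF, Q=8μC, V=8.00V), C4(2μF, Q=7μC, V=3.50V)
Op 1: CLOSE 1-3: Q_total=20.00, C_total=6.00, V=3.33; Q1=16.67, Q3=3.33; dissipated=13.067
Op 2: CLOSE 2-1: Q_total=23.67, C_total=9.00, V=2.63; Q2=10.52, Q1=13.15; dissipated=2.785
Op 3: CLOSE 3-4: Q_total=10.33, C_total=3.00, V=3.44; Q3=3.44, Q4=6.89; dissipated=0.009
Op 4: CLOSE 3-1: Q_total=16.59, C_total=6.00, V=2.77; Q3=2.77, Q1=13.83; dissipated=0.277
Op 5: CLOSE 3-4: Q_total=9.65, C_total=3.00, V=3.22; Q3=3.22, Q4=6.44; dissipated=0.154
Final charges: Q1=13.83, Q2=10.52, Q3=3.22, Q4=6.44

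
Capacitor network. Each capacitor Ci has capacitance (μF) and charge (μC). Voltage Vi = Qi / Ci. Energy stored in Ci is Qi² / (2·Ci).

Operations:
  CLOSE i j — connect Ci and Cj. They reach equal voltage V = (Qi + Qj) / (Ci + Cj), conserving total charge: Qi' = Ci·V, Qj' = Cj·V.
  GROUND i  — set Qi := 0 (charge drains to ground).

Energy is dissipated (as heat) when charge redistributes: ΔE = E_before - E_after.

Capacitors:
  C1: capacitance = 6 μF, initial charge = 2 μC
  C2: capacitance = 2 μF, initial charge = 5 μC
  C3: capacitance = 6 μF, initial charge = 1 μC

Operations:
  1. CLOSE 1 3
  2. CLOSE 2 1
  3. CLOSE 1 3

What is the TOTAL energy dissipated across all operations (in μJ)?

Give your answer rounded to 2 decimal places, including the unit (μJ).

Initial: C1(6μF, Q=2μC, V=0.33V), C2(2μF, Q=5μC, V=2.50V), C3(6μF, Q=1μC, V=0.17V)
Op 1: CLOSE 1-3: Q_total=3.00, C_total=12.00, V=0.25; Q1=1.50, Q3=1.50; dissipated=0.042
Op 2: CLOSE 2-1: Q_total=6.50, C_total=8.00, V=0.81; Q2=1.62, Q1=4.88; dissipated=3.797
Op 3: CLOSE 1-3: Q_total=6.38, C_total=12.00, V=0.53; Q1=3.19, Q3=3.19; dissipated=0.475
Total dissipated: 4.313 μJ

Answer: 4.31 μJ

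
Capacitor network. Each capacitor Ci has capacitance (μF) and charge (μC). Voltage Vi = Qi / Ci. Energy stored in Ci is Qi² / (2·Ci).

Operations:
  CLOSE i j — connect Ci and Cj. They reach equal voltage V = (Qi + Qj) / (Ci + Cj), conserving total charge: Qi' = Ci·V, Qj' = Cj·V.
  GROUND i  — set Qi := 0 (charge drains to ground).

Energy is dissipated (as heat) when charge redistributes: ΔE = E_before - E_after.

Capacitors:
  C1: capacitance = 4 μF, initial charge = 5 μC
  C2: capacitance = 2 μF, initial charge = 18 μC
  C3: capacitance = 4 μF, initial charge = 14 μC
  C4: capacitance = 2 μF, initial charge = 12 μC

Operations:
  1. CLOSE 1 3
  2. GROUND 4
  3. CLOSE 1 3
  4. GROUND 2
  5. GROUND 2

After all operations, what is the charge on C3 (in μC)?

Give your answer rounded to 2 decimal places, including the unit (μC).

Answer: 9.50 μC

Derivation:
Initial: C1(4μF, Q=5μC, V=1.25V), C2(2μF, Q=18μC, V=9.00V), C3(4μF, Q=14μC, V=3.50V), C4(2μF, Q=12μC, V=6.00V)
Op 1: CLOSE 1-3: Q_total=19.00, C_total=8.00, V=2.38; Q1=9.50, Q3=9.50; dissipated=5.062
Op 2: GROUND 4: Q4=0; energy lost=36.000
Op 3: CLOSE 1-3: Q_total=19.00, C_total=8.00, V=2.38; Q1=9.50, Q3=9.50; dissipated=0.000
Op 4: GROUND 2: Q2=0; energy lost=81.000
Op 5: GROUND 2: Q2=0; energy lost=0.000
Final charges: Q1=9.50, Q2=0.00, Q3=9.50, Q4=0.00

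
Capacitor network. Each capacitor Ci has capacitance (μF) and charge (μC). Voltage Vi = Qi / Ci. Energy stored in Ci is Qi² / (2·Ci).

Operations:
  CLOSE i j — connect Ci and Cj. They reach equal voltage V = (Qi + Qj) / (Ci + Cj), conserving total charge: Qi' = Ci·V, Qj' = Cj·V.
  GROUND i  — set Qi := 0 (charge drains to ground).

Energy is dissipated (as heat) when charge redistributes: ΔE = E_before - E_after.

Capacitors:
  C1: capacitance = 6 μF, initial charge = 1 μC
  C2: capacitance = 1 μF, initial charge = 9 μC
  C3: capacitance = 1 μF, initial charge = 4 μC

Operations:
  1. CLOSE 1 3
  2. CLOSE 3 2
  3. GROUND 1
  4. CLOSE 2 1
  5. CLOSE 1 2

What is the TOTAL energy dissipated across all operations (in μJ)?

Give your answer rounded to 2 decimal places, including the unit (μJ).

Answer: 35.10 μJ

Derivation:
Initial: C1(6μF, Q=1μC, V=0.17V), C2(1μF, Q=9μC, V=9.00V), C3(1μF, Q=4μC, V=4.00V)
Op 1: CLOSE 1-3: Q_total=5.00, C_total=7.00, V=0.71; Q1=4.29, Q3=0.71; dissipated=6.298
Op 2: CLOSE 3-2: Q_total=9.71, C_total=2.00, V=4.86; Q3=4.86, Q2=4.86; dissipated=17.163
Op 3: GROUND 1: Q1=0; energy lost=1.531
Op 4: CLOSE 2-1: Q_total=4.86, C_total=7.00, V=0.69; Q2=0.69, Q1=4.16; dissipated=10.111
Op 5: CLOSE 1-2: Q_total=4.86, C_total=7.00, V=0.69; Q1=4.16, Q2=0.69; dissipated=0.000
Total dissipated: 35.102 μJ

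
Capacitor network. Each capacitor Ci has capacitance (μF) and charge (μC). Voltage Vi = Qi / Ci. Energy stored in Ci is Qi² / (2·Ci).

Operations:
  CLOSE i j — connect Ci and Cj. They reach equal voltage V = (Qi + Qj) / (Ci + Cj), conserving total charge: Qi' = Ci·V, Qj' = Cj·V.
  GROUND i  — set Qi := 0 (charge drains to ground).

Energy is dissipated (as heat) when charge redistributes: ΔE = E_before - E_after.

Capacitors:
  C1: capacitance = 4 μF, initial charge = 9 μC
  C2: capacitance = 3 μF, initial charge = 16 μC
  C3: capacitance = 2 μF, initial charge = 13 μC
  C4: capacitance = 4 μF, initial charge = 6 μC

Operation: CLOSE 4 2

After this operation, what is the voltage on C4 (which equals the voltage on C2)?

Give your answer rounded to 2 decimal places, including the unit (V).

Initial: C1(4μF, Q=9μC, V=2.25V), C2(3μF, Q=16μC, V=5.33V), C3(2μF, Q=13μC, V=6.50V), C4(4μF, Q=6μC, V=1.50V)
Op 1: CLOSE 4-2: Q_total=22.00, C_total=7.00, V=3.14; Q4=12.57, Q2=9.43; dissipated=12.595

Answer: 3.14 V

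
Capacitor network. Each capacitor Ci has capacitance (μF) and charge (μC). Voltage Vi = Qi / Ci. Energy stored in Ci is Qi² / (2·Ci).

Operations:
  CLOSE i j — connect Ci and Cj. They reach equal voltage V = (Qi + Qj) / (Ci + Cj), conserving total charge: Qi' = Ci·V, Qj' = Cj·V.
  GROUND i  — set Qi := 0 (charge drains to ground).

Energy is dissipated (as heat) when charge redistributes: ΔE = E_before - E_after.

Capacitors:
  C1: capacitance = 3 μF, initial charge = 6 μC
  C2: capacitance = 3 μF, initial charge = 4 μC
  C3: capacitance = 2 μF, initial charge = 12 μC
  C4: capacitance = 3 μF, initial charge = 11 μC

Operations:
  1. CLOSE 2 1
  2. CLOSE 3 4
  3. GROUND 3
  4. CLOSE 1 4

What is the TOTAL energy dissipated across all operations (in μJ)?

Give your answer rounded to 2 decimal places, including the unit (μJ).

Initial: C1(3μF, Q=6μC, V=2.00V), C2(3μF, Q=4μC, V=1.33V), C3(2μF, Q=12μC, V=6.00V), C4(3μF, Q=11μC, V=3.67V)
Op 1: CLOSE 2-1: Q_total=10.00, C_total=6.00, V=1.67; Q2=5.00, Q1=5.00; dissipated=0.333
Op 2: CLOSE 3-4: Q_total=23.00, C_total=5.00, V=4.60; Q3=9.20, Q4=13.80; dissipated=3.267
Op 3: GROUND 3: Q3=0; energy lost=21.160
Op 4: CLOSE 1-4: Q_total=18.80, C_total=6.00, V=3.13; Q1=9.40, Q4=9.40; dissipated=6.453
Total dissipated: 31.213 μJ

Answer: 31.21 μJ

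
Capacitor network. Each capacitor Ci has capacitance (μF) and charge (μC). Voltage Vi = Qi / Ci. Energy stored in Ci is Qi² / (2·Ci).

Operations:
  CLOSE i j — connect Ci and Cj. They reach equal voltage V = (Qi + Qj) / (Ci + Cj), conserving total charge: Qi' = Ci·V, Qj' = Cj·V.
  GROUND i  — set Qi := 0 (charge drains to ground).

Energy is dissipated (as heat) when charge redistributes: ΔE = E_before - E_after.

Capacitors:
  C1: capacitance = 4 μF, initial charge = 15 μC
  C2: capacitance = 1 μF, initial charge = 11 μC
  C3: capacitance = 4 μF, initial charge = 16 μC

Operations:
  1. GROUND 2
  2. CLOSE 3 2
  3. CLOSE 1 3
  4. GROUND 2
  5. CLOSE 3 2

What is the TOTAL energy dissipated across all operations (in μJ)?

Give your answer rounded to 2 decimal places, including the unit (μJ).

Answer: 77.15 μJ

Derivation:
Initial: C1(4μF, Q=15μC, V=3.75V), C2(1μF, Q=11μC, V=11.00V), C3(4μF, Q=16μC, V=4.00V)
Op 1: GROUND 2: Q2=0; energy lost=60.500
Op 2: CLOSE 3-2: Q_total=16.00, C_total=5.00, V=3.20; Q3=12.80, Q2=3.20; dissipated=6.400
Op 3: CLOSE 1-3: Q_total=27.80, C_total=8.00, V=3.48; Q1=13.90, Q3=13.90; dissipated=0.302
Op 4: GROUND 2: Q2=0; energy lost=5.120
Op 5: CLOSE 3-2: Q_total=13.90, C_total=5.00, V=2.78; Q3=11.12, Q2=2.78; dissipated=4.830
Total dissipated: 77.153 μJ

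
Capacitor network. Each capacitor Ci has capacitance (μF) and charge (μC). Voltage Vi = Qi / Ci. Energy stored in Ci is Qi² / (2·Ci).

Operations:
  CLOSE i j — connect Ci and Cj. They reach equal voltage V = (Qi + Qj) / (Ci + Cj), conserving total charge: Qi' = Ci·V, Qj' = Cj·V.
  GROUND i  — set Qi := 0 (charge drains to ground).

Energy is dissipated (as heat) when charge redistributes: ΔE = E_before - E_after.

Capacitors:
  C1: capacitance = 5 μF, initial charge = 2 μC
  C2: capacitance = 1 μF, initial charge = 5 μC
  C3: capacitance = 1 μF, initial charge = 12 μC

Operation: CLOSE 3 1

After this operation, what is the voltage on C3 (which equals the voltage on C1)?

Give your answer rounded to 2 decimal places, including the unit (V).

Answer: 2.33 V

Derivation:
Initial: C1(5μF, Q=2μC, V=0.40V), C2(1μF, Q=5μC, V=5.00V), C3(1μF, Q=12μC, V=12.00V)
Op 1: CLOSE 3-1: Q_total=14.00, C_total=6.00, V=2.33; Q3=2.33, Q1=11.67; dissipated=56.067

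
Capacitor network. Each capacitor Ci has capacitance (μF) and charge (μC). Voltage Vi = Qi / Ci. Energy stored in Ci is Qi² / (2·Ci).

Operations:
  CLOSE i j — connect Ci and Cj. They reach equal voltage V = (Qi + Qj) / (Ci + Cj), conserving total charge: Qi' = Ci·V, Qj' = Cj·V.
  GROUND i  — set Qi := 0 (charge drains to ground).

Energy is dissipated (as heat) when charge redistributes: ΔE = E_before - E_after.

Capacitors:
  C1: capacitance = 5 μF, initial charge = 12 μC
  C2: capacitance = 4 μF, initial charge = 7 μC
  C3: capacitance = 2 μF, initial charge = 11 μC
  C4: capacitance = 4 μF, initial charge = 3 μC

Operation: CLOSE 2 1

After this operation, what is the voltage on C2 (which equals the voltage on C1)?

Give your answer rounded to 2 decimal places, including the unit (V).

Answer: 2.11 V

Derivation:
Initial: C1(5μF, Q=12μC, V=2.40V), C2(4μF, Q=7μC, V=1.75V), C3(2μF, Q=11μC, V=5.50V), C4(4μF, Q=3μC, V=0.75V)
Op 1: CLOSE 2-1: Q_total=19.00, C_total=9.00, V=2.11; Q2=8.44, Q1=10.56; dissipated=0.469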